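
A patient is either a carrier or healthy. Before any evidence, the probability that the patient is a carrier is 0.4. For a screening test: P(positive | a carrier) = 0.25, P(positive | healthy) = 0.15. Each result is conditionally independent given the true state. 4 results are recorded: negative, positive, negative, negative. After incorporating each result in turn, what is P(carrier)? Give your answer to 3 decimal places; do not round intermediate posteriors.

Apply Bayes' rule sequentially, carrying P(carrier) forward.
After 'negative': P(carrier) = 0.75·0.4000 / (0.75·0.4000 + 0.85·0.6000) ≈ 0.3704
After 'positive': P(carrier) = 0.25·0.3704 / (0.25·0.3704 + 0.15·0.6296) ≈ 0.4950
After 'negative': P(carrier) = 0.75·0.4950 / (0.75·0.4950 + 0.85·0.5050) ≈ 0.4638
After 'negative': P(carrier) = 0.75·0.4638 / (0.75·0.4638 + 0.85·0.5362) ≈ 0.4329

0.433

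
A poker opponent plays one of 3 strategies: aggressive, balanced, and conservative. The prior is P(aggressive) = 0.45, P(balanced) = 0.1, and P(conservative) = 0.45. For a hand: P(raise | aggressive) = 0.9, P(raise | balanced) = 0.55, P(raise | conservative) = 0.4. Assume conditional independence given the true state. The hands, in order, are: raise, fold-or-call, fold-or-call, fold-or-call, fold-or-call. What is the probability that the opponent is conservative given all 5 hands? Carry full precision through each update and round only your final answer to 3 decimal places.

0.910

Each posterior becomes the prior for the next update.
After 'raise': normaliser = 0.9·0.4500 + 0.55·0.1000 + 0.4·0.4500; P(aggressive) ≈ 0.6328, P(balanced) ≈ 0.0859, P(conservative) ≈ 0.2812
After 'fold-or-call': normaliser = 0.1·0.6328 + 0.45·0.0859 + 0.6·0.2812; P(aggressive) ≈ 0.2338, P(balanced) ≈ 0.1429, P(conservative) ≈ 0.6234
After 'fold-or-call': normaliser = 0.1·0.2338 + 0.45·0.1429 + 0.6·0.6234; P(aggressive) ≈ 0.0506, P(balanced) ≈ 0.1392, P(conservative) ≈ 0.8101
After 'fold-or-call': normaliser = 0.1·0.0506 + 0.45·0.1392 + 0.6·0.8101; P(aggressive) ≈ 0.0091, P(balanced) ≈ 0.1131, P(conservative) ≈ 0.8777
After 'fold-or-call': normaliser = 0.1·0.0091 + 0.45·0.1131 + 0.6·0.8777; P(aggressive) ≈ 0.0016, P(balanced) ≈ 0.0880, P(conservative) ≈ 0.9104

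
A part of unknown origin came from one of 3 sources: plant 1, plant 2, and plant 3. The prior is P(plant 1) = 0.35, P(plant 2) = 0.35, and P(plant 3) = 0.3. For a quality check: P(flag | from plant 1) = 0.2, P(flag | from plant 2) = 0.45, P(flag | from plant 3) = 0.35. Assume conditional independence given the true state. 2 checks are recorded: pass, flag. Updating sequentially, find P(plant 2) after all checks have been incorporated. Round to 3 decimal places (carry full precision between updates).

Apply Bayes' rule sequentially, carrying P(plant 2) forward.
After 'pass': normaliser = 0.8·0.3500 + 0.55·0.3500 + 0.65·0.3000; P(plant 1) ≈ 0.4195, P(plant 2) ≈ 0.2884, P(plant 3) ≈ 0.2921
After 'flag': normaliser = 0.2·0.4195 + 0.45·0.2884 + 0.35·0.2921; P(plant 1) ≈ 0.2656, P(plant 2) ≈ 0.4108, P(plant 3) ≈ 0.3237

0.411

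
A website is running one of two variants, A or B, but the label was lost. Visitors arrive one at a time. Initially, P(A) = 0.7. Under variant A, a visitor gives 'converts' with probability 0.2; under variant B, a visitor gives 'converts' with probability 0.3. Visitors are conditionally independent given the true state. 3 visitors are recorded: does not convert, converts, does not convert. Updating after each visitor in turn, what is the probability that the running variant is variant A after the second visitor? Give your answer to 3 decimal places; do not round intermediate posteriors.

Apply Bayes' rule sequentially, carrying P(A) forward.
After 'does not convert': P(A) = 0.8·0.7000 / (0.8·0.7000 + 0.7·0.3000) ≈ 0.7273
After 'converts': P(A) = 0.2·0.7273 / (0.2·0.7273 + 0.3·0.2727) ≈ 0.6400

0.640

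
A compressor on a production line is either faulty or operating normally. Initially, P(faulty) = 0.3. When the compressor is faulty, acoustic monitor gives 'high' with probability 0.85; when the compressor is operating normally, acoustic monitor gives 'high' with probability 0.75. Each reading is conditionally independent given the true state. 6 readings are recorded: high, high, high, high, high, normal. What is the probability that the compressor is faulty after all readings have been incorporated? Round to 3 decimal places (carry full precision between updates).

0.325

After 'high': P(faulty) = 0.85·0.3000 / (0.85·0.3000 + 0.75·0.7000) ≈ 0.3269
After 'high': P(faulty) = 0.85·0.3269 / (0.85·0.3269 + 0.75·0.6731) ≈ 0.3550
After 'high': P(faulty) = 0.85·0.3550 / (0.85·0.3550 + 0.75·0.6450) ≈ 0.3842
After 'high': P(faulty) = 0.85·0.3842 / (0.85·0.3842 + 0.75·0.6158) ≈ 0.4142
After 'high': P(faulty) = 0.85·0.4142 / (0.85·0.4142 + 0.75·0.5858) ≈ 0.4449
After 'normal': P(faulty) = 0.15·0.4449 / (0.15·0.4449 + 0.25·0.5551) ≈ 0.3247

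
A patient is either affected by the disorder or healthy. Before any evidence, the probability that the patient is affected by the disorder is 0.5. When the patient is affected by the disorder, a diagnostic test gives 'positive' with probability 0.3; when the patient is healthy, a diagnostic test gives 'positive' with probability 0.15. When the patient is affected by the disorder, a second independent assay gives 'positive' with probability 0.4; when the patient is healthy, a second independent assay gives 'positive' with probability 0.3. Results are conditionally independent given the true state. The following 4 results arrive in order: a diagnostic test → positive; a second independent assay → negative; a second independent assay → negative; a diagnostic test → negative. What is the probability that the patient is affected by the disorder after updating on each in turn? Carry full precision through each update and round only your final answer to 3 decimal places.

After a diagnostic test='positive': P(affected) = 0.3·0.5000 / (0.3·0.5000 + 0.15·0.5000) ≈ 0.6667
After a second independent assay='negative': P(affected) = 0.6·0.6667 / (0.6·0.6667 + 0.7·0.3333) ≈ 0.6316
After a second independent assay='negative': P(affected) = 0.6·0.6316 / (0.6·0.6316 + 0.7·0.3684) ≈ 0.5950
After a diagnostic test='negative': P(affected) = 0.7·0.5950 / (0.7·0.5950 + 0.85·0.4050) ≈ 0.5475

0.548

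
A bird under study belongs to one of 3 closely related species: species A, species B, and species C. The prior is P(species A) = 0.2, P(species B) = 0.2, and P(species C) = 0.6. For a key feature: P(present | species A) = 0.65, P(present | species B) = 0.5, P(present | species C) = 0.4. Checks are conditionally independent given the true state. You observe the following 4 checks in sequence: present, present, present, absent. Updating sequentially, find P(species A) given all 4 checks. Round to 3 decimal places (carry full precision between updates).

Apply Bayes' rule sequentially, carrying P(species A) forward.
After 'present': normaliser = 0.65·0.2000 + 0.5·0.2000 + 0.4·0.6000; P(species A) ≈ 0.2766, P(species B) ≈ 0.2128, P(species C) ≈ 0.5106
After 'present': normaliser = 0.65·0.2766 + 0.5·0.2128 + 0.4·0.5106; P(species A) ≈ 0.3666, P(species B) ≈ 0.2169, P(species C) ≈ 0.4165
After 'present': normaliser = 0.65·0.3666 + 0.5·0.2169 + 0.4·0.4165; P(species A) ≈ 0.4642, P(species B) ≈ 0.2113, P(species C) ≈ 0.3245
After 'absent': normaliser = 0.35·0.4642 + 0.5·0.2113 + 0.6·0.3245; P(species A) ≈ 0.3510, P(species B) ≈ 0.2283, P(species C) ≈ 0.4207

0.351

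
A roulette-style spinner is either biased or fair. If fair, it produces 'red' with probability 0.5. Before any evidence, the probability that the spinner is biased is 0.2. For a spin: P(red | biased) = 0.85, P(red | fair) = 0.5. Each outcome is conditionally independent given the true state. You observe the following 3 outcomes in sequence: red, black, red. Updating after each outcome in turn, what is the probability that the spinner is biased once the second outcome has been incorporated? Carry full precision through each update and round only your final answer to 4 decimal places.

0.1131

Apply Bayes' rule sequentially, carrying P(biased) forward.
After 'red': P(biased) = 0.85·0.2000 / (0.85·0.2000 + 0.5·0.8000) ≈ 0.2982
After 'black': P(biased) = 0.15·0.2982 / (0.15·0.2982 + 0.5·0.7018) ≈ 0.1131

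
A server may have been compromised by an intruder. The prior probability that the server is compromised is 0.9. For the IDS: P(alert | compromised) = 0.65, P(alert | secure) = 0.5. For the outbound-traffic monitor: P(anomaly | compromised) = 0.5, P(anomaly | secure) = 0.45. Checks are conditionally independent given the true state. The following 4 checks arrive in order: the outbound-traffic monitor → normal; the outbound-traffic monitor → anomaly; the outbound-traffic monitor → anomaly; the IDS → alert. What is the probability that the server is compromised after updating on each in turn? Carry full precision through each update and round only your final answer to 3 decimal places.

0.929

After the outbound-traffic monitor='normal': P(compromised) = 0.5·0.9000 / (0.5·0.9000 + 0.55·0.1000) ≈ 0.8911
After the outbound-traffic monitor='anomaly': P(compromised) = 0.5·0.8911 / (0.5·0.8911 + 0.45·0.1089) ≈ 0.9009
After the outbound-traffic monitor='anomaly': P(compromised) = 0.5·0.9009 / (0.5·0.9009 + 0.45·0.0991) ≈ 0.9099
After the IDS='alert': P(compromised) = 0.65·0.9099 / (0.65·0.9099 + 0.5·0.0901) ≈ 0.9292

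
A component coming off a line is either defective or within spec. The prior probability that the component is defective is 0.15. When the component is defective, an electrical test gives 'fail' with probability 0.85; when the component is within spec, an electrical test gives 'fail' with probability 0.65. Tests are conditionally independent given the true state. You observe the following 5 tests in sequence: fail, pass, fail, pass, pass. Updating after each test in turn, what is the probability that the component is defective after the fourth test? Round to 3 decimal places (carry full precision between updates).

After 'fail': P(defective) = 0.85·0.1500 / (0.85·0.1500 + 0.65·0.8500) ≈ 0.1875
After 'pass': P(defective) = 0.15·0.1875 / (0.15·0.1875 + 0.35·0.8125) ≈ 0.0900
After 'fail': P(defective) = 0.85·0.0900 / (0.85·0.0900 + 0.65·0.9100) ≈ 0.1145
After 'pass': P(defective) = 0.15·0.1145 / (0.15·0.1145 + 0.35·0.8855) ≈ 0.0525

0.053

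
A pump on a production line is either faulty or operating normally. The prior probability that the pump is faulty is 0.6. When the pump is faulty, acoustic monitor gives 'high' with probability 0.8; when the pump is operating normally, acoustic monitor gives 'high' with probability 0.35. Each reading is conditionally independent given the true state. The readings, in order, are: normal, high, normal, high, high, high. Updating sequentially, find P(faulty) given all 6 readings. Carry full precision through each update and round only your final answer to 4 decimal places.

After 'normal': P(faulty) = 0.2·0.6000 / (0.2·0.6000 + 0.65·0.4000) ≈ 0.3158
After 'high': P(faulty) = 0.8·0.3158 / (0.8·0.3158 + 0.35·0.6842) ≈ 0.5134
After 'normal': P(faulty) = 0.2·0.5134 / (0.2·0.5134 + 0.65·0.4866) ≈ 0.2451
After 'high': P(faulty) = 0.8·0.2451 / (0.8·0.2451 + 0.35·0.7549) ≈ 0.4259
After 'high': P(faulty) = 0.8·0.4259 / (0.8·0.4259 + 0.35·0.5741) ≈ 0.6291
After 'high': P(faulty) = 0.8·0.6291 / (0.8·0.6291 + 0.35·0.3709) ≈ 0.7949

0.7949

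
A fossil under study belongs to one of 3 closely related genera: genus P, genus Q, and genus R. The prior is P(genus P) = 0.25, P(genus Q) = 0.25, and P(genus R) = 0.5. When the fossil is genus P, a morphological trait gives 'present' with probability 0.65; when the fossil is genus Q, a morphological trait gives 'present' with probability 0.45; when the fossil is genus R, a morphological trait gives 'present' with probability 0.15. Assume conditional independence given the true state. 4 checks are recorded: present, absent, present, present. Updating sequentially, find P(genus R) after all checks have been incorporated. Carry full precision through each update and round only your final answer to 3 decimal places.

After 'present': normaliser = 0.65·0.2500 + 0.45·0.2500 + 0.15·0.5000; P(genus P) ≈ 0.4643, P(genus Q) ≈ 0.3214, P(genus R) ≈ 0.2143
After 'absent': normaliser = 0.35·0.4643 + 0.55·0.3214 + 0.85·0.2143; P(genus P) ≈ 0.3116, P(genus Q) ≈ 0.3390, P(genus R) ≈ 0.3493
After 'present': normaliser = 0.65·0.3116 + 0.45·0.3390 + 0.15·0.3493; P(genus P) ≈ 0.4971, P(genus Q) ≈ 0.3744, P(genus R) ≈ 0.1286
After 'present': normaliser = 0.65·0.4971 + 0.45·0.3744 + 0.15·0.1286; P(genus P) ≈ 0.6325, P(genus Q) ≈ 0.3298, P(genus R) ≈ 0.0378

0.038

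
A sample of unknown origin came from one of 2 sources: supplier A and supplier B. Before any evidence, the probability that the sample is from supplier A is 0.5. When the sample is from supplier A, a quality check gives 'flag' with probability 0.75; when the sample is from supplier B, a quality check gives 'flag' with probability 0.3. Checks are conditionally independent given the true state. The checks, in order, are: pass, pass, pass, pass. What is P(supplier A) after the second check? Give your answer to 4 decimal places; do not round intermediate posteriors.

0.1131

After 'pass': P(supplier A) = 0.25·0.5000 / (0.25·0.5000 + 0.7·0.5000) ≈ 0.2632
After 'pass': P(supplier A) = 0.25·0.2632 / (0.25·0.2632 + 0.7·0.7368) ≈ 0.1131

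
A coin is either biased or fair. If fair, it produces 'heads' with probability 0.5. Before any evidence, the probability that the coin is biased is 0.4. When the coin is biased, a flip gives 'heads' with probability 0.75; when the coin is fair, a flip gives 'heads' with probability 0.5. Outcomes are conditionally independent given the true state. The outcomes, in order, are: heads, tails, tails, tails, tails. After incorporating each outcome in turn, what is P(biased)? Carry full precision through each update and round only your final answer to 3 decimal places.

0.059

Apply Bayes' rule sequentially, carrying P(biased) forward.
After 'heads': P(biased) = 0.75·0.4000 / (0.75·0.4000 + 0.5·0.6000) ≈ 0.5000
After 'tails': P(biased) = 0.25·0.5000 / (0.25·0.5000 + 0.5·0.5000) ≈ 0.3333
After 'tails': P(biased) = 0.25·0.3333 / (0.25·0.3333 + 0.5·0.6667) ≈ 0.2000
After 'tails': P(biased) = 0.25·0.2000 / (0.25·0.2000 + 0.5·0.8000) ≈ 0.1111
After 'tails': P(biased) = 0.25·0.1111 / (0.25·0.1111 + 0.5·0.8889) ≈ 0.0588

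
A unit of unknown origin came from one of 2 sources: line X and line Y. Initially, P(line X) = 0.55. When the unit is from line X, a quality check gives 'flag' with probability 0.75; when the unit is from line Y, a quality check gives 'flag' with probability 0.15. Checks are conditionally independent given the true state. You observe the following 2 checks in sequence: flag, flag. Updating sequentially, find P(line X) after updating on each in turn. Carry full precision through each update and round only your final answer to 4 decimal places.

After 'flag': P(line X) = 0.75·0.5500 / (0.75·0.5500 + 0.15·0.4500) ≈ 0.8594
After 'flag': P(line X) = 0.75·0.8594 / (0.75·0.8594 + 0.15·0.1406) ≈ 0.9683

0.9683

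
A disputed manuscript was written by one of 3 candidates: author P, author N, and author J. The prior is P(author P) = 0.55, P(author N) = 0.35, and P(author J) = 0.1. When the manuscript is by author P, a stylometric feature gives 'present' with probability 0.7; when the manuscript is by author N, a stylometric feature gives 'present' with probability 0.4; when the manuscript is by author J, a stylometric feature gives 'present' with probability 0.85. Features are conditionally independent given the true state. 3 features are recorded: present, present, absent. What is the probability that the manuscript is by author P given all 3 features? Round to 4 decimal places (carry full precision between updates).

0.6453

After 'present': normaliser = 0.7·0.5500 + 0.4·0.3500 + 0.85·0.1000; P(author P) ≈ 0.6311, P(author N) ≈ 0.2295, P(author J) ≈ 0.1393
After 'present': normaliser = 0.7·0.6311 + 0.4·0.2295 + 0.85·0.1393; P(author P) ≈ 0.6776, P(author N) ≈ 0.1408, P(author J) ≈ 0.1816
After 'absent': normaliser = 0.3·0.6776 + 0.6·0.1408 + 0.15·0.1816; P(author P) ≈ 0.6453, P(author N) ≈ 0.2682, P(author J) ≈ 0.0865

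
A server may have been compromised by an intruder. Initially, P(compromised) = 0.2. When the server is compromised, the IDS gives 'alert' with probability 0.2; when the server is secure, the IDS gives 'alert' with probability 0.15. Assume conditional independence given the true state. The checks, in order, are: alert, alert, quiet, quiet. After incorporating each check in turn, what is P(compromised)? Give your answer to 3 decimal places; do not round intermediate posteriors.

0.282

After 'alert': P(compromised) = 0.2·0.2000 / (0.2·0.2000 + 0.15·0.8000) ≈ 0.2500
After 'alert': P(compromised) = 0.2·0.2500 / (0.2·0.2500 + 0.15·0.7500) ≈ 0.3077
After 'quiet': P(compromised) = 0.8·0.3077 / (0.8·0.3077 + 0.85·0.6923) ≈ 0.2949
After 'quiet': P(compromised) = 0.8·0.2949 / (0.8·0.2949 + 0.85·0.7051) ≈ 0.2825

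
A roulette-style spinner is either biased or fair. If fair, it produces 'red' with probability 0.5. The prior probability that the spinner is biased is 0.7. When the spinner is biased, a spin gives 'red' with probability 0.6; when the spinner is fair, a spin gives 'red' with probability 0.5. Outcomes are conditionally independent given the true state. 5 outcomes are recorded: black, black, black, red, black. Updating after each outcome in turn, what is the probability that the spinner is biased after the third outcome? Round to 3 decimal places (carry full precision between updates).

Each posterior becomes the prior for the next update.
After 'black': P(biased) = 0.4·0.7000 / (0.4·0.7000 + 0.5·0.3000) ≈ 0.6512
After 'black': P(biased) = 0.4·0.6512 / (0.4·0.6512 + 0.5·0.3488) ≈ 0.5989
After 'black': P(biased) = 0.4·0.5989 / (0.4·0.5989 + 0.5·0.4011) ≈ 0.5443

0.544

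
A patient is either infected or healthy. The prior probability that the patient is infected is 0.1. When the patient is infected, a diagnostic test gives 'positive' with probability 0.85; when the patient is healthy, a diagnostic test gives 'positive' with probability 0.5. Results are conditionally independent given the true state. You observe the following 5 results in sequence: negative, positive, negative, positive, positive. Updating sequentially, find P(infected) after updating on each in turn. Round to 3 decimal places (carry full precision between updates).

0.047

After 'negative': P(infected) = 0.15·0.1000 / (0.15·0.1000 + 0.5·0.9000) ≈ 0.0323
After 'positive': P(infected) = 0.85·0.0323 / (0.85·0.0323 + 0.5·0.9677) ≈ 0.0536
After 'negative': P(infected) = 0.15·0.0536 / (0.15·0.0536 + 0.5·0.9464) ≈ 0.0167
After 'positive': P(infected) = 0.85·0.0167 / (0.85·0.0167 + 0.5·0.9833) ≈ 0.0281
After 'positive': P(infected) = 0.85·0.0281 / (0.85·0.0281 + 0.5·0.9719) ≈ 0.0468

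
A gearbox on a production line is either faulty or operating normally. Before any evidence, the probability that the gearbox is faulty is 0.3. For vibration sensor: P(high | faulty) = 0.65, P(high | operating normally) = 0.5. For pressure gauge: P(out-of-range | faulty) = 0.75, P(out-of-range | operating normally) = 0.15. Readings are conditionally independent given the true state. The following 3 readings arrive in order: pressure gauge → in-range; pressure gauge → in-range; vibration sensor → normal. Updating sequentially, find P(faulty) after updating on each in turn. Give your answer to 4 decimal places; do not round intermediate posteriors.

Apply Bayes' rule sequentially, carrying P(faulty) forward.
After pressure gauge='in-range': P(faulty) = 0.25·0.3000 / (0.25·0.3000 + 0.85·0.7000) ≈ 0.1119
After pressure gauge='in-range': P(faulty) = 0.25·0.1119 / (0.25·0.1119 + 0.85·0.8881) ≈ 0.0357
After vibration sensor='normal': P(faulty) = 0.35·0.0357 / (0.35·0.0357 + 0.5·0.9643) ≈ 0.0253

0.0253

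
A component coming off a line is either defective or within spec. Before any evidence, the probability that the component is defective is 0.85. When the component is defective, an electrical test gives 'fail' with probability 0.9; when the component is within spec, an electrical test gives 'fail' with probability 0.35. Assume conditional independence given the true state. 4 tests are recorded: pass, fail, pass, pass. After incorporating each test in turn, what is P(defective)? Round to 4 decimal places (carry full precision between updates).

0.0504

Apply Bayes' rule sequentially, carrying P(defective) forward.
After 'pass': P(defective) = 0.1·0.8500 / (0.1·0.8500 + 0.65·0.1500) ≈ 0.4658
After 'fail': P(defective) = 0.9·0.4658 / (0.9·0.4658 + 0.35·0.5342) ≈ 0.6915
After 'pass': P(defective) = 0.1·0.6915 / (0.1·0.6915 + 0.65·0.3085) ≈ 0.2564
After 'pass': P(defective) = 0.1·0.2564 / (0.1·0.2564 + 0.65·0.7436) ≈ 0.0504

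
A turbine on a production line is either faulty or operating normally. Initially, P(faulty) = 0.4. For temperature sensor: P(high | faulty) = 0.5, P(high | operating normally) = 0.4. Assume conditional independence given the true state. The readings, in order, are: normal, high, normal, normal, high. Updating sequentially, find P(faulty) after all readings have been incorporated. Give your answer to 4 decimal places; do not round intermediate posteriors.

After 'normal': P(faulty) = 0.5·0.4000 / (0.5·0.4000 + 0.6·0.6000) ≈ 0.3571
After 'high': P(faulty) = 0.5·0.3571 / (0.5·0.3571 + 0.4·0.6429) ≈ 0.4098
After 'normal': P(faulty) = 0.5·0.4098 / (0.5·0.4098 + 0.6·0.5902) ≈ 0.3666
After 'normal': P(faulty) = 0.5·0.3666 / (0.5·0.3666 + 0.6·0.6334) ≈ 0.3254
After 'high': P(faulty) = 0.5·0.3254 / (0.5·0.3254 + 0.4·0.6746) ≈ 0.3761

0.3761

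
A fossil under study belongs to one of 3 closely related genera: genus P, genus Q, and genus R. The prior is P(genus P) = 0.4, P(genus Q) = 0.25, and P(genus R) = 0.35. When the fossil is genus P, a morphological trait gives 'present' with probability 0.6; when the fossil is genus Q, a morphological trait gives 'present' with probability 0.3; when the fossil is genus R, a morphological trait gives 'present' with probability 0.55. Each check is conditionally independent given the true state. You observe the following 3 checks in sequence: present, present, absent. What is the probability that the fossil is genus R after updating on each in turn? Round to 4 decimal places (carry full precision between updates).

0.3938

After 'present': normaliser = 0.6·0.4000 + 0.3·0.2500 + 0.55·0.3500; P(genus P) ≈ 0.4729, P(genus Q) ≈ 0.1478, P(genus R) ≈ 0.3793
After 'present': normaliser = 0.6·0.4729 + 0.3·0.1478 + 0.55·0.3793; P(genus P) ≈ 0.5287, P(genus Q) ≈ 0.0826, P(genus R) ≈ 0.3887
After 'absent': normaliser = 0.4·0.5287 + 0.7·0.0826 + 0.45·0.3887; P(genus P) ≈ 0.4761, P(genus Q) ≈ 0.1302, P(genus R) ≈ 0.3938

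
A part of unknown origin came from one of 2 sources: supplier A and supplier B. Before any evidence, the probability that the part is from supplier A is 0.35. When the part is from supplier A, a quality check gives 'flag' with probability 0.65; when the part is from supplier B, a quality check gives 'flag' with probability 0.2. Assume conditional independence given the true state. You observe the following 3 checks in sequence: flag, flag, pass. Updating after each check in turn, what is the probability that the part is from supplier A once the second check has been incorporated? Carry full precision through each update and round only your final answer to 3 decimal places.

Apply Bayes' rule sequentially, carrying P(supplier A) forward.
After 'flag': P(supplier A) = 0.65·0.3500 / (0.65·0.3500 + 0.2·0.6500) ≈ 0.6364
After 'flag': P(supplier A) = 0.65·0.6364 / (0.65·0.6364 + 0.2·0.3636) ≈ 0.8505

0.850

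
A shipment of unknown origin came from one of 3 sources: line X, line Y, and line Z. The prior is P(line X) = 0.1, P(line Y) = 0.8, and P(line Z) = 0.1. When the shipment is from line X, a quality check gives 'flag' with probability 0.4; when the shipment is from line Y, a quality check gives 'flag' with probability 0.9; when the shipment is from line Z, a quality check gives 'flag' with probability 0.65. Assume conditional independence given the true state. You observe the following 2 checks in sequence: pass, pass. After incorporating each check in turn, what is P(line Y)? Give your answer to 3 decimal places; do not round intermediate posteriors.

After 'pass': normaliser = 0.6·0.1000 + 0.1·0.8000 + 0.35·0.1000; P(line X) ≈ 0.3429, P(line Y) ≈ 0.4571, P(line Z) ≈ 0.2000
After 'pass': normaliser = 0.6·0.3429 + 0.1·0.4571 + 0.35·0.2000; P(line X) ≈ 0.6400, P(line Y) ≈ 0.1422, P(line Z) ≈ 0.2178

0.142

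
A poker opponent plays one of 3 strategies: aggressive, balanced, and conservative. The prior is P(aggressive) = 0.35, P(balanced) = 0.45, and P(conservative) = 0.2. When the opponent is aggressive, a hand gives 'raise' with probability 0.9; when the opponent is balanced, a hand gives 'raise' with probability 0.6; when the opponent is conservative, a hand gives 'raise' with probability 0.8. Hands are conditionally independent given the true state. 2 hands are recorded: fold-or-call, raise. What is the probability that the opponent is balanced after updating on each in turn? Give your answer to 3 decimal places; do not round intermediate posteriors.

Apply Bayes' rule sequentially, carrying P(balanced) forward.
After 'fold-or-call': normaliser = 0.1·0.3500 + 0.4·0.4500 + 0.2·0.2000; P(aggressive) ≈ 0.1373, P(balanced) ≈ 0.7059, P(conservative) ≈ 0.1569
After 'raise': normaliser = 0.9·0.1373 + 0.6·0.7059 + 0.8·0.1569; P(aggressive) ≈ 0.1837, P(balanced) ≈ 0.6297, P(conservative) ≈ 0.1866

0.630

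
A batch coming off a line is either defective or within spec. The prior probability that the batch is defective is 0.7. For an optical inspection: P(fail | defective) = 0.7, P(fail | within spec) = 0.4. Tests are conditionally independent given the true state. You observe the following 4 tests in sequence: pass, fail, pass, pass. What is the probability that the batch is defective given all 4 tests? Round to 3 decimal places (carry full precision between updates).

0.338

After 'pass': P(defective) = 0.3·0.7000 / (0.3·0.7000 + 0.6·0.3000) ≈ 0.5385
After 'fail': P(defective) = 0.7·0.5385 / (0.7·0.5385 + 0.4·0.4615) ≈ 0.6712
After 'pass': P(defective) = 0.3·0.6712 / (0.3·0.6712 + 0.6·0.3288) ≈ 0.5052
After 'pass': P(defective) = 0.3·0.5052 / (0.3·0.5052 + 0.6·0.4948) ≈ 0.3379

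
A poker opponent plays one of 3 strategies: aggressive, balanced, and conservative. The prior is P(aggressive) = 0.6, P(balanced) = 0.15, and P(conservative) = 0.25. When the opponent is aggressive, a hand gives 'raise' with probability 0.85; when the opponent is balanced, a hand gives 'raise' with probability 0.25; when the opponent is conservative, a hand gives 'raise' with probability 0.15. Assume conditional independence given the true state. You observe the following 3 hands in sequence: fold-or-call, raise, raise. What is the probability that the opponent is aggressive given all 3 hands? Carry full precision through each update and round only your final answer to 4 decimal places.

0.8463

After 'fold-or-call': normaliser = 0.15·0.6000 + 0.75·0.1500 + 0.85·0.2500; P(aggressive) ≈ 0.2169, P(balanced) ≈ 0.2711, P(conservative) ≈ 0.5120
After 'raise': normaliser = 0.85·0.2169 + 0.25·0.2711 + 0.15·0.5120; P(aggressive) ≈ 0.5604, P(balanced) ≈ 0.2060, P(conservative) ≈ 0.2335
After 'raise': normaliser = 0.85·0.5604 + 0.25·0.2060 + 0.15·0.2335; P(aggressive) ≈ 0.8463, P(balanced) ≈ 0.0915, P(conservative) ≈ 0.0622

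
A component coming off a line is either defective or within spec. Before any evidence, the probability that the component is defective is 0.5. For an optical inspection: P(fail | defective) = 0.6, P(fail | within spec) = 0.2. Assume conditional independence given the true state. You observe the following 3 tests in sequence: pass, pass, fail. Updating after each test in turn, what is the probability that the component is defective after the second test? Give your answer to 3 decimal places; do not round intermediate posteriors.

Each posterior becomes the prior for the next update.
After 'pass': P(defective) = 0.4·0.5000 / (0.4·0.5000 + 0.8·0.5000) ≈ 0.3333
After 'pass': P(defective) = 0.4·0.3333 / (0.4·0.3333 + 0.8·0.6667) ≈ 0.2000

0.200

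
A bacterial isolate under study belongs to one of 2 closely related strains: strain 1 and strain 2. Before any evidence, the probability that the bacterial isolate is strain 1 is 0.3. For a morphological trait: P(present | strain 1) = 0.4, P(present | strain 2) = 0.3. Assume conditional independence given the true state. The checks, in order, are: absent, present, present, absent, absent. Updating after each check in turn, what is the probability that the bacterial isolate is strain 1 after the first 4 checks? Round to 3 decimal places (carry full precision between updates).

Each posterior becomes the prior for the next update.
After 'absent': P(strain 1) = 0.6·0.3000 / (0.6·0.3000 + 0.7·0.7000) ≈ 0.2687
After 'present': P(strain 1) = 0.4·0.2687 / (0.4·0.2687 + 0.3·0.7313) ≈ 0.3288
After 'present': P(strain 1) = 0.4·0.3288 / (0.4·0.3288 + 0.3·0.6712) ≈ 0.3951
After 'absent': P(strain 1) = 0.6·0.3951 / (0.6·0.3951 + 0.7·0.6049) ≈ 0.3589

0.359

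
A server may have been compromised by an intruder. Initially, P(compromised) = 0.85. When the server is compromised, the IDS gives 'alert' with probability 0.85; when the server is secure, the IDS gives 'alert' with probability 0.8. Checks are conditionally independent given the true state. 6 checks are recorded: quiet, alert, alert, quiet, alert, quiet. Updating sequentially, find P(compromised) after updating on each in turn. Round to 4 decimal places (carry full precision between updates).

0.7414

Apply Bayes' rule sequentially, carrying P(compromised) forward.
After 'quiet': P(compromised) = 0.15·0.8500 / (0.15·0.8500 + 0.2·0.1500) ≈ 0.8095
After 'alert': P(compromised) = 0.85·0.8095 / (0.85·0.8095 + 0.8·0.1905) ≈ 0.8187
After 'alert': P(compromised) = 0.85·0.8187 / (0.85·0.8187 + 0.8·0.1813) ≈ 0.8275
After 'quiet': P(compromised) = 0.15·0.8275 / (0.15·0.8275 + 0.2·0.1725) ≈ 0.7825
After 'alert': P(compromised) = 0.85·0.7825 / (0.85·0.7825 + 0.8·0.2175) ≈ 0.7927
After 'quiet': P(compromised) = 0.15·0.7927 / (0.15·0.7927 + 0.2·0.2073) ≈ 0.7414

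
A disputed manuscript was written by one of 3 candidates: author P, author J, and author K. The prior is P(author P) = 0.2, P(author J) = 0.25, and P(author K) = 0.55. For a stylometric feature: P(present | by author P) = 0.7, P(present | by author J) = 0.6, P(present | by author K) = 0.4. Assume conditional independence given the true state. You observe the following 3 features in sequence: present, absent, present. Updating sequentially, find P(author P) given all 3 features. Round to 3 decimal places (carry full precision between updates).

0.249

After 'present': normaliser = 0.7·0.2000 + 0.6·0.2500 + 0.4·0.5500; P(author P) ≈ 0.2745, P(author J) ≈ 0.2941, P(author K) ≈ 0.4314
After 'absent': normaliser = 0.3·0.2745 + 0.4·0.2941 + 0.6·0.4314; P(author P) ≈ 0.1795, P(author J) ≈ 0.2564, P(author K) ≈ 0.5641
After 'present': normaliser = 0.7·0.1795 + 0.6·0.2564 + 0.4·0.5641; P(author P) ≈ 0.2487, P(author J) ≈ 0.3046, P(author K) ≈ 0.4467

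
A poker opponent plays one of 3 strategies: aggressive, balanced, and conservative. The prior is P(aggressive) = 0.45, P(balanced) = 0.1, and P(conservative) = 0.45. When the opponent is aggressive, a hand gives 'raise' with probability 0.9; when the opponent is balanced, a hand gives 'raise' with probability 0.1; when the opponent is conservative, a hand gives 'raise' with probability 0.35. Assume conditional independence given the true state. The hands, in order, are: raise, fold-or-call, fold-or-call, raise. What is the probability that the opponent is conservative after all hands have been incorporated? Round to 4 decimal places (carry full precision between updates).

0.8394

Apply Bayes' rule sequentially, carrying P(conservative) forward.
After 'raise': normaliser = 0.9·0.4500 + 0.1·0.1000 + 0.35·0.4500; P(aggressive) ≈ 0.7074, P(balanced) ≈ 0.0175, P(conservative) ≈ 0.2751
After 'fold-or-call': normaliser = 0.1·0.7074 + 0.9·0.0175 + 0.65·0.2751; P(aggressive) ≈ 0.2667, P(balanced) ≈ 0.0593, P(conservative) ≈ 0.6741
After 'fold-or-call': normaliser = 0.1·0.2667 + 0.9·0.0593 + 0.65·0.6741; P(aggressive) ≈ 0.0515, P(balanced) ≈ 0.1029, P(conservative) ≈ 0.8456
After 'raise': normaliser = 0.9·0.0515 + 0.1·0.1029 + 0.35·0.8456; P(aggressive) ≈ 0.1314, P(balanced) ≈ 0.0292, P(conservative) ≈ 0.8394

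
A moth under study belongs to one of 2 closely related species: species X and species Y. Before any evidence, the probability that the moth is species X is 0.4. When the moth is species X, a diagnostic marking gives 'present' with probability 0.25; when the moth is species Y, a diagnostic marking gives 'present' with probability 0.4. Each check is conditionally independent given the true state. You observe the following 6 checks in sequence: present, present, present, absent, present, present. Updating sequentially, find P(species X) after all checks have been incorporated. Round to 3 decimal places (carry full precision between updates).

0.074

After 'present': P(species X) = 0.25·0.4000 / (0.25·0.4000 + 0.4·0.6000) ≈ 0.2941
After 'present': P(species X) = 0.25·0.2941 / (0.25·0.2941 + 0.4·0.7059) ≈ 0.2066
After 'present': P(species X) = 0.25·0.2066 / (0.25·0.2066 + 0.4·0.7934) ≈ 0.1400
After 'absent': P(species X) = 0.75·0.1400 / (0.75·0.1400 + 0.6·0.8600) ≈ 0.1691
After 'present': P(species X) = 0.25·0.1691 / (0.25·0.1691 + 0.4·0.8309) ≈ 0.1128
After 'present': P(species X) = 0.25·0.1128 / (0.25·0.1128 + 0.4·0.8872) ≈ 0.0736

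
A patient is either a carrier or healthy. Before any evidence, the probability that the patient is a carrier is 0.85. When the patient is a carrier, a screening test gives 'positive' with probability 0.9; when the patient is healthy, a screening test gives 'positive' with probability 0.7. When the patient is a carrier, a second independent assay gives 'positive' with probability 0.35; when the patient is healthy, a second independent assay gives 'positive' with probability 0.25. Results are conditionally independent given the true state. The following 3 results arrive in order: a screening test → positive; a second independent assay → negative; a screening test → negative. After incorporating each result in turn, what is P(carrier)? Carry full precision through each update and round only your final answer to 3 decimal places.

0.678

After a screening test='positive': P(carrier) = 0.9·0.8500 / (0.9·0.8500 + 0.7·0.1500) ≈ 0.8793
After a second independent assay='negative': P(carrier) = 0.65·0.8793 / (0.65·0.8793 + 0.75·0.1207) ≈ 0.8633
After a screening test='negative': P(carrier) = 0.1·0.8633 / (0.1·0.8633 + 0.3·0.1367) ≈ 0.6779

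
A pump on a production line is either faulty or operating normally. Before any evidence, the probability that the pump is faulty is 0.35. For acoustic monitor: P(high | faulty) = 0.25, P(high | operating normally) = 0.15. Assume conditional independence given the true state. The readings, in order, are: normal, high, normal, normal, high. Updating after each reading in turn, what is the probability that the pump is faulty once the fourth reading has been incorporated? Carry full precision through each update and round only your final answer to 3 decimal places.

0.381

Each posterior becomes the prior for the next update.
After 'normal': P(faulty) = 0.75·0.3500 / (0.75·0.3500 + 0.85·0.6500) ≈ 0.3221
After 'high': P(faulty) = 0.25·0.3221 / (0.25·0.3221 + 0.15·0.6779) ≈ 0.4419
After 'normal': P(faulty) = 0.75·0.4419 / (0.75·0.4419 + 0.85·0.5581) ≈ 0.4113
After 'normal': P(faulty) = 0.75·0.4113 / (0.75·0.4113 + 0.85·0.5887) ≈ 0.3814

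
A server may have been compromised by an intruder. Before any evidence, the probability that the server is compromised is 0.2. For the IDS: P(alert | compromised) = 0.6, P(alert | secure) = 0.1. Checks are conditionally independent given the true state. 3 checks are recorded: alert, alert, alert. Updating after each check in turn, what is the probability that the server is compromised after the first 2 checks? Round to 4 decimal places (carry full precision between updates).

0.9000

After 'alert': P(compromised) = 0.6·0.2000 / (0.6·0.2000 + 0.1·0.8000) ≈ 0.6000
After 'alert': P(compromised) = 0.6·0.6000 / (0.6·0.6000 + 0.1·0.4000) ≈ 0.9000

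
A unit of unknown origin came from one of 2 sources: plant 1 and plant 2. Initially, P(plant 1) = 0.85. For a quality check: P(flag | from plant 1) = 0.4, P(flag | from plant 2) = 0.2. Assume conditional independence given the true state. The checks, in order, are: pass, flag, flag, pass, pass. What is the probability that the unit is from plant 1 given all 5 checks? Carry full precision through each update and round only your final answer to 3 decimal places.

After 'pass': P(plant 1) = 0.6·0.8500 / (0.6·0.8500 + 0.8·0.1500) ≈ 0.8095
After 'flag': P(plant 1) = 0.4·0.8095 / (0.4·0.8095 + 0.2·0.1905) ≈ 0.8947
After 'flag': P(plant 1) = 0.4·0.8947 / (0.4·0.8947 + 0.2·0.1053) ≈ 0.9444
After 'pass': P(plant 1) = 0.6·0.9444 / (0.6·0.9444 + 0.8·0.0556) ≈ 0.9273
After 'pass': P(plant 1) = 0.6·0.9273 / (0.6·0.9273 + 0.8·0.0727) ≈ 0.9053

0.905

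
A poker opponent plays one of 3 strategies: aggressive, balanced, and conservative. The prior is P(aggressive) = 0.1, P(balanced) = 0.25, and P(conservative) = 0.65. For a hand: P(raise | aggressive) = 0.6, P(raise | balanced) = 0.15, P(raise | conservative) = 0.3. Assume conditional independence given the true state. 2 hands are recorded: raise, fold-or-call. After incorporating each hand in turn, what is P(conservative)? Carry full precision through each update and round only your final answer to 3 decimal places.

0.710

After 'raise': normaliser = 0.6·0.1000 + 0.15·0.2500 + 0.3·0.6500; P(aggressive) ≈ 0.2051, P(balanced) ≈ 0.1282, P(conservative) ≈ 0.6667
After 'fold-or-call': normaliser = 0.4·0.2051 + 0.85·0.1282 + 0.7·0.6667; P(aggressive) ≈ 0.1248, P(balanced) ≈ 0.1657, P(conservative) ≈ 0.7096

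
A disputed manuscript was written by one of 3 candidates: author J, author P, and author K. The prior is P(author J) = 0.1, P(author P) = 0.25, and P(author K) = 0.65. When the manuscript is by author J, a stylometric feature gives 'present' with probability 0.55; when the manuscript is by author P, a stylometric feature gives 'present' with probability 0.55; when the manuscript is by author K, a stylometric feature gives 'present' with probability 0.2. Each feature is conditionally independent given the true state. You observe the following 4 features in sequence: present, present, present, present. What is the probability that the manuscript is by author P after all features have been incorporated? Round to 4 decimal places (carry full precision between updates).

After 'present': normaliser = 0.55·0.1000 + 0.55·0.2500 + 0.2·0.6500; P(author J) ≈ 0.1705, P(author P) ≈ 0.4264, P(author K) ≈ 0.4031
After 'present': normaliser = 0.55·0.1705 + 0.55·0.4264 + 0.2·0.4031; P(author J) ≈ 0.2294, P(author P) ≈ 0.5735, P(author K) ≈ 0.1972
After 'present': normaliser = 0.55·0.2294 + 0.55·0.5735 + 0.2·0.1972; P(author J) ≈ 0.2623, P(author P) ≈ 0.6557, P(author K) ≈ 0.0820
After 'present': normaliser = 0.55·0.2623 + 0.55·0.6557 + 0.2·0.0820; P(author J) ≈ 0.2767, P(author P) ≈ 0.6918, P(author K) ≈ 0.0315

0.6918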